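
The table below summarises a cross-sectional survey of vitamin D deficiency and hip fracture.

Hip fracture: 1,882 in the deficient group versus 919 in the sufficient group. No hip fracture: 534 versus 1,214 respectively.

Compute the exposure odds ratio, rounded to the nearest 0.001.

4.656

From the description: a = 1882, b = 534, c = 919, d = 1214.
OR = (a·d)/(b·c) = (1882 × 1214) / (534 × 919) = 2284748 / 490746 = 4.65566
The odds of hip fracture are about 4.66 times as high in the deficient group.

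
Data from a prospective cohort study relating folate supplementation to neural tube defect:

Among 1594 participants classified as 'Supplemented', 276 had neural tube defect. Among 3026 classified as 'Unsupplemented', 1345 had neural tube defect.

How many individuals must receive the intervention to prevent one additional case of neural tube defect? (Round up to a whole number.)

4

Risk in treated group = 276/1594 = 0.17315; risk in control = 1345/3026 = 0.44448.
Absolute risk reduction = 0.44448 − 0.17315 = 0.27133
NNT = 1 / ARR = 1 / 0.27133 = 3.686 → round up → 4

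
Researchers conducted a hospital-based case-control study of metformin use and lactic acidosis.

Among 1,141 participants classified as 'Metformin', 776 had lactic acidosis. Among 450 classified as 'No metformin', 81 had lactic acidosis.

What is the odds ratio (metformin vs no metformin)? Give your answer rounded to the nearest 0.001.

9.685

From the description: a = 776, b = 365, c = 81, d = 369.
OR = (a·d)/(b·c) = (776 × 369) / (365 × 81) = 286344 / 29565 = 9.68524
The odds of lactic acidosis are about 9.69 times as high in the metformin group.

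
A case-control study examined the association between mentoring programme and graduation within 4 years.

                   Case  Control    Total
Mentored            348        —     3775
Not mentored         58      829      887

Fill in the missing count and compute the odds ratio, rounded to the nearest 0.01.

1.45

The missing cell is in the exposed row: 3775 − 348 = 3427.
So a = 348, b = 3427, c = 58, d = 829.
OR = (a·d)/(b·c) = (348 × 829) / (3427 × 58) = 288492 / 198766 = 1.45142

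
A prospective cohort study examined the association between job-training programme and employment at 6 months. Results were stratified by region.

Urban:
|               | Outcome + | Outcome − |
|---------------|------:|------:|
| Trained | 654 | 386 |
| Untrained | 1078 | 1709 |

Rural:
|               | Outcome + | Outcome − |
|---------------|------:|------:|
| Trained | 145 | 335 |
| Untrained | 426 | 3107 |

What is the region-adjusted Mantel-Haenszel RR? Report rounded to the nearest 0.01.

RR_MH = Σ(aᵢ·n₀ᵢ/nᵢ) / Σ(cᵢ·n₁ᵢ/nᵢ), with n₁ᵢ = aᵢ+bᵢ (exposed), n₀ᵢ = cᵢ+dᵢ (unexposed), nᵢ = n₁ᵢ+n₀ᵢ.
Stratum 1 (Urban): n₁ = 1040, n₀ = 2787, n = 3827; a·n₀/n = 654·2787/3827 = 476.2733; c·n₁/n = 1078·1040/3827 = 292.9501
Stratum 2 (Rural): n₁ = 480, n₀ = 3533, n = 4013; a·n₀/n = 145·3533/4013 = 127.6564; c·n₁/n = 426·480/4013 = 50.9544
RR_MH = (476.2733 + 127.6564) / (292.9501 + 50.9544) = 603.9297 / 343.9045 = 1.75610

1.76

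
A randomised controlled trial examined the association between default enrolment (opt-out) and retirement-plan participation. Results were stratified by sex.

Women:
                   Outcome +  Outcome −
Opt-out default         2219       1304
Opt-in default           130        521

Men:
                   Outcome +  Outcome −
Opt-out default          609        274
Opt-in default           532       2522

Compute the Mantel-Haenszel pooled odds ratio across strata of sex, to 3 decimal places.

8.592

OR_MH = Σ(aᵢdᵢ/nᵢ) / Σ(bᵢcᵢ/nᵢ), where nᵢ is the stratum total.
Stratum 1 (Women): n = 4174; a·d/n = 2219·521/4174 = 276.9763; b·c/n = 1304·130/4174 = 40.6133
Stratum 2 (Men): n = 3937; a·d/n = 609·2522/3937 = 390.1189; b·c/n = 274·532/3937 = 37.0251
OR_MH = (276.9763 + 390.1189) / (40.6133 + 37.0251) = 667.0952 / 77.6385 = 8.59233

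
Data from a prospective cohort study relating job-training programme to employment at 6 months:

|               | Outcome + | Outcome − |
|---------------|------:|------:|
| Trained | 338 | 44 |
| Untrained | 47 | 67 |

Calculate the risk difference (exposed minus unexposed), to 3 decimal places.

Cells: a = 338, b = 44, c = 47, d = 67.
Risk in exposed = 338/382 = 0.884817; risk in unexposed = 47/114 = 0.412281.
Risk difference = 0.884817 − 0.412281 = 0.472536

0.473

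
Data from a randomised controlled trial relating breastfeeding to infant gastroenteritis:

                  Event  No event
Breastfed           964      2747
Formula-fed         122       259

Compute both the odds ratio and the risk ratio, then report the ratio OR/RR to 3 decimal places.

0.918

Cells: a = 964, b = 2747, c = 122, d = 259.
OR = (964·259)/(2747·122) = 249676/335134 = 0.74500
Risk in exposed = 964/3711 = 0.25977; risk in unexposed = 122/381 = 0.32021; RR = 0.81124
OR/RR = 0.74500 / 0.81124 = 0.91835
The outcome is not rare, so the OR lies further from 1 than the RR.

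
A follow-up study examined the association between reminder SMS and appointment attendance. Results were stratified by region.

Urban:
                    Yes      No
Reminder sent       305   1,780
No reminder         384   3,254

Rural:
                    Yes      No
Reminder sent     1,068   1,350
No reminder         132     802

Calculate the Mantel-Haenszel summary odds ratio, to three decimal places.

2.485

OR_MH = Σ(aᵢdᵢ/nᵢ) / Σ(bᵢcᵢ/nᵢ), where nᵢ is the stratum total.
Stratum 1 (Urban): n = 5723; a·d/n = 305·3254/5723 = 173.4178; b·c/n = 1780·384/5723 = 119.4339
Stratum 2 (Rural): n = 3352; a·d/n = 1068·802/3352 = 255.5298; b·c/n = 1350·132/3352 = 53.1623
OR_MH = (173.4178 + 255.5298) / (119.4339 + 53.1623) = 428.9476 / 172.5962 = 2.48527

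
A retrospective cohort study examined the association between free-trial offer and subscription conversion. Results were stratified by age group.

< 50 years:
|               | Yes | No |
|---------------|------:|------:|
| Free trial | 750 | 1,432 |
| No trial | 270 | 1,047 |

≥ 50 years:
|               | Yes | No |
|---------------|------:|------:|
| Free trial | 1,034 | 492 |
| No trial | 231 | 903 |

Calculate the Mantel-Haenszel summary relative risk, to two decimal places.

2.40

RR_MH = Σ(aᵢ·n₀ᵢ/nᵢ) / Σ(cᵢ·n₁ᵢ/nᵢ), with n₁ᵢ = aᵢ+bᵢ (exposed), n₀ᵢ = cᵢ+dᵢ (unexposed), nᵢ = n₁ᵢ+n₀ᵢ.
Stratum 1 (< 50 years): n₁ = 2182, n₀ = 1317, n = 3499; a·n₀/n = 750·1317/3499 = 282.2949; c·n₁/n = 270·2182/3499 = 168.3738
Stratum 2 (≥ 50 years): n₁ = 1526, n₀ = 1134, n = 2660; a·n₀/n = 1034·1134/2660 = 440.8105; c·n₁/n = 231·1526/2660 = 132.5211
RR_MH = (282.2949 + 440.8105) / (168.3738 + 132.5211) = 723.1055 / 300.8949 = 2.40318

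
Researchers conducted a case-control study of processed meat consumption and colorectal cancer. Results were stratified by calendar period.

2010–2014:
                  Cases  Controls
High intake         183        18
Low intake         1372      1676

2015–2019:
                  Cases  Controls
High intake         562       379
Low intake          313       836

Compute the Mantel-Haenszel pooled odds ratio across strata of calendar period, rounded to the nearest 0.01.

4.96

OR_MH = Σ(aᵢdᵢ/nᵢ) / Σ(bᵢcᵢ/nᵢ), where nᵢ is the stratum total.
Stratum 1 (2010–2014): n = 3249; a·d/n = 183·1676/3249 = 94.4007; b·c/n = 18·1372/3249 = 7.6011
Stratum 2 (2015–2019): n = 2090; a·d/n = 562·836/2090 = 224.8000; b·c/n = 379·313/2090 = 56.7593
OR_MH = (94.4007 + 224.8000) / (7.6011 + 56.7593) = 319.2007 / 64.3604 = 4.95958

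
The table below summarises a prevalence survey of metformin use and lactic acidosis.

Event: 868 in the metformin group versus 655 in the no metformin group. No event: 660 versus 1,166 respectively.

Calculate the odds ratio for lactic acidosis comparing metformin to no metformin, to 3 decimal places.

2.341

From the description: a = 868, b = 660, c = 655, d = 1166.
OR = (a·d)/(b·c) = (868 × 1166) / (660 × 655) = 1012088 / 432300 = 2.34117
The odds of lactic acidosis are about 2.34 times as high in the metformin group.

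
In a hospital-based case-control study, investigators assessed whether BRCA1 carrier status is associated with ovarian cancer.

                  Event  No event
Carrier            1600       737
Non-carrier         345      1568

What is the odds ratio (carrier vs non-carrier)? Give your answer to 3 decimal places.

Cells: a = 1600, b = 737, c = 345, d = 1568.
OR = (a·d)/(b·c) = (1600 × 1568) / (737 × 345) = 2508800 / 254265 = 9.86687
The odds of ovarian cancer are about 9.87 times as high in the carrier group.

9.867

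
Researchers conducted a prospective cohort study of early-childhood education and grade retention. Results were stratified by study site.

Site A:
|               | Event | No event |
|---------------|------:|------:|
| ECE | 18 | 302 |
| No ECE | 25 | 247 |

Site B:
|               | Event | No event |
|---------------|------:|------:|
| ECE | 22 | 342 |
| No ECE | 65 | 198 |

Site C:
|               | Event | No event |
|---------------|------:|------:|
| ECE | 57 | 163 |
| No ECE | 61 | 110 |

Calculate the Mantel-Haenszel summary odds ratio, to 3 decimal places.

0.414

OR_MH = Σ(aᵢdᵢ/nᵢ) / Σ(bᵢcᵢ/nᵢ), where nᵢ is the stratum total.
Stratum 1 (Site A): n = 592; a·d/n = 18·247/592 = 7.5101; b·c/n = 302·25/592 = 12.7534
Stratum 2 (Site B): n = 627; a·d/n = 22·198/627 = 6.9474; b·c/n = 342·65/627 = 35.4545
Stratum 3 (Site C): n = 391; a·d/n = 57·110/391 = 16.0358; b·c/n = 163·61/391 = 25.4297
OR_MH = (7.5101 + 6.9474 + 16.0358) / (12.7534 + 35.4545 + 25.4297) = 30.4933 / 73.6376 = 0.41410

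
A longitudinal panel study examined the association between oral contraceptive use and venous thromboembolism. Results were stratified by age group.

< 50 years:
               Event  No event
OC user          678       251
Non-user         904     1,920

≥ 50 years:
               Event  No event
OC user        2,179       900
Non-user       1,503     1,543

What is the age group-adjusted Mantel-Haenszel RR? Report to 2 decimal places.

1.63

RR_MH = Σ(aᵢ·n₀ᵢ/nᵢ) / Σ(cᵢ·n₁ᵢ/nᵢ), with n₁ᵢ = aᵢ+bᵢ (exposed), n₀ᵢ = cᵢ+dᵢ (unexposed), nᵢ = n₁ᵢ+n₀ᵢ.
Stratum 1 (< 50 years): n₁ = 929, n₀ = 2824, n = 3753; a·n₀/n = 678·2824/3753 = 510.1711; c·n₁/n = 904·929/3753 = 223.7719
Stratum 2 (≥ 50 years): n₁ = 3079, n₀ = 3046, n = 6125; a·n₀/n = 2179·3046/6125 = 1083.6300; c·n₁/n = 1503·3079/6125 = 755.5489
RR_MH = (510.1711 + 1083.6300) / (223.7719 + 755.5489) = 1593.8011 / 979.3208 = 1.62746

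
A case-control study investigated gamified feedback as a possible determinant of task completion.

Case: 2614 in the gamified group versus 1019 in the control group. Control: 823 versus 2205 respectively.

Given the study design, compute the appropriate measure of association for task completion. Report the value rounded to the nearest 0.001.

From the description: a = 2614, b = 823, c = 1019, d = 2205.
This is a case-control study: participants were sampled on outcome status, so risks in the source population cannot be estimated directly — relative risk is not valid here. The odds ratio is the appropriate measure.
OR = (a·d)/(b·c) = (2614 × 2205) / (823 × 1019) = 5763870 / 838637 = 6.87290

6.873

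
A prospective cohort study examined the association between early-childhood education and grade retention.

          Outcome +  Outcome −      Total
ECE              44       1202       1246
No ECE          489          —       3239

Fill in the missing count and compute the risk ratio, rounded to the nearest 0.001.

0.234

The missing cell is in the unexposed row: 3239 − 489 = 2750.
So a = 44, b = 1202, c = 489, d = 2750.
RR = [a/(a+b)] / [c/(c+d)] = (44/1246) / (489/3239) = 0.03531/0.15097 = 0.23390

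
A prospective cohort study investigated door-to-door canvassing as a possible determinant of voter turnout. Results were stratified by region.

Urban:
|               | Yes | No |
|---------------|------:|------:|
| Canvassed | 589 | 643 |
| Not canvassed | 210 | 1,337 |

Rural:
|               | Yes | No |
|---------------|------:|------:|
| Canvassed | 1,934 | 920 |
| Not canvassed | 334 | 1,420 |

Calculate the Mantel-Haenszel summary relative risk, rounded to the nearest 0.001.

RR_MH = Σ(aᵢ·n₀ᵢ/nᵢ) / Σ(cᵢ·n₁ᵢ/nᵢ), with n₁ᵢ = aᵢ+bᵢ (exposed), n₀ᵢ = cᵢ+dᵢ (unexposed), nᵢ = n₁ᵢ+n₀ᵢ.
Stratum 1 (Urban): n₁ = 1232, n₀ = 1547, n = 2779; a·n₀/n = 589·1547/2779 = 327.8816; c·n₁/n = 210·1232/2779 = 93.0982
Stratum 2 (Rural): n₁ = 2854, n₀ = 1754, n = 4608; a·n₀/n = 1934·1754/4608 = 736.1623; c·n₁/n = 334·2854/4608 = 206.8655
RR_MH = (327.8816 + 736.1623) / (93.0982 + 206.8655) = 1064.0439 / 299.9637 = 3.54724

3.547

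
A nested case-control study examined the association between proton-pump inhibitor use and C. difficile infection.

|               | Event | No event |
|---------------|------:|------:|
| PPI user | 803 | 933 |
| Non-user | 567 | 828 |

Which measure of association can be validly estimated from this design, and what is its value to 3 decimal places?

1.257

Cells: a = 803, b = 933, c = 567, d = 828.
This is a nested case-control study: participants were sampled on outcome status, so risks in the source population cannot be estimated directly — relative risk is not valid here. The odds ratio is the appropriate measure.
OR = (a·d)/(b·c) = (803 × 828) / (933 × 567) = 664884 / 529011 = 1.25684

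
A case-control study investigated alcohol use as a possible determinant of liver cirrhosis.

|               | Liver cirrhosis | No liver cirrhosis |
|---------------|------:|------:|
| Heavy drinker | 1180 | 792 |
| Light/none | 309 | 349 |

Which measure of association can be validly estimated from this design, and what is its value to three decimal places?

Cells: a = 1180, b = 792, c = 309, d = 349.
This is a case-control study: participants were sampled on outcome status, so risks in the source population cannot be estimated directly — relative risk is not valid here. The odds ratio is the appropriate measure.
OR = (a·d)/(b·c) = (1180 × 349) / (792 × 309) = 411820 / 244728 = 1.68277

1.683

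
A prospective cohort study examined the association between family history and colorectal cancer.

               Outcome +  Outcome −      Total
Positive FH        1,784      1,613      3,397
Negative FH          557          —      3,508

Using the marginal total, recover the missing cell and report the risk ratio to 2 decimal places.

3.31

The missing cell is in the unexposed row: 3508 − 557 = 2951.
So a = 1784, b = 1613, c = 557, d = 2951.
RR = [a/(a+b)] / [c/(c+d)] = (1784/3397) / (557/3508) = 0.52517/0.15878 = 3.30753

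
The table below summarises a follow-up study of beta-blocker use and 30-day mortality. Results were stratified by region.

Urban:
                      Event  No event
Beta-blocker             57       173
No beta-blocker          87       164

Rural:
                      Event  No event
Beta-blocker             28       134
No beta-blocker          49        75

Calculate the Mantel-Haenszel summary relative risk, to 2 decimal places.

RR_MH = Σ(aᵢ·n₀ᵢ/nᵢ) / Σ(cᵢ·n₁ᵢ/nᵢ), with n₁ᵢ = aᵢ+bᵢ (exposed), n₀ᵢ = cᵢ+dᵢ (unexposed), nᵢ = n₁ᵢ+n₀ᵢ.
Stratum 1 (Urban): n₁ = 230, n₀ = 251, n = 481; a·n₀/n = 57·251/481 = 29.7443; c·n₁/n = 87·230/481 = 41.6008
Stratum 2 (Rural): n₁ = 162, n₀ = 124, n = 286; a·n₀/n = 28·124/286 = 12.1399; c·n₁/n = 49·162/286 = 27.7552
RR_MH = (29.7443 + 12.1399) / (41.6008 + 27.7552) = 41.8841 / 69.3561 = 0.60390

0.60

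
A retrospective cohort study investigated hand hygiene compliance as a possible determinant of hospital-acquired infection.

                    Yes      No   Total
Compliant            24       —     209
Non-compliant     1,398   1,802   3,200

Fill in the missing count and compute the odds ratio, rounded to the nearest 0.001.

0.167

The missing cell is in the exposed row: 209 − 24 = 185.
So a = 24, b = 185, c = 1398, d = 1802.
OR = (a·d)/(b·c) = (24 × 1802) / (185 × 1398) = 43248 / 258630 = 0.16722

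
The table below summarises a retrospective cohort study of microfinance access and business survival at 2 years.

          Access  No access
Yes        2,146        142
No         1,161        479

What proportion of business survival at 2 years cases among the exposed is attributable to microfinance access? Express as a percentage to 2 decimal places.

64.76

Reading the table with exposure as columns: a = 2146 (Access, case), b = 1161 (Access, non-case), c = 142 (No access, case), d = 479.
Risk in exposed = 2146/3307 = 0.64893; risk in unexposed = 142/621 = 0.22866.
RR = 0.64893/0.22866 = 2.83791
AR% = (RR − 1)/RR × 100 = (2.83791 − 1)/2.83791 × 100 = 64.7628%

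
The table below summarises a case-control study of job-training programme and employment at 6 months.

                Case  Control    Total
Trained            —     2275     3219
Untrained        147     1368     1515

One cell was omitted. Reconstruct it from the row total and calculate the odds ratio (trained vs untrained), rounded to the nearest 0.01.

3.86

The missing cell is in the exposed row: 3219 − 2275 = 944.
So a = 944, b = 2275, c = 147, d = 1368.
OR = (a·d)/(b·c) = (944 × 1368) / (2275 × 147) = 1291392 / 334425 = 3.86153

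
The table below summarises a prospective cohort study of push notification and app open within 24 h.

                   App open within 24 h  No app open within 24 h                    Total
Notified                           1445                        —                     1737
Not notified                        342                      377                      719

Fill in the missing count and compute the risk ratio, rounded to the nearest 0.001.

The missing cell is in the exposed row: 1737 − 1445 = 292.
So a = 1445, b = 292, c = 342, d = 377.
RR = [a/(a+b)] / [c/(c+d)] = (1445/1737) / (342/719) = 0.83189/0.47566 = 1.74892

1.749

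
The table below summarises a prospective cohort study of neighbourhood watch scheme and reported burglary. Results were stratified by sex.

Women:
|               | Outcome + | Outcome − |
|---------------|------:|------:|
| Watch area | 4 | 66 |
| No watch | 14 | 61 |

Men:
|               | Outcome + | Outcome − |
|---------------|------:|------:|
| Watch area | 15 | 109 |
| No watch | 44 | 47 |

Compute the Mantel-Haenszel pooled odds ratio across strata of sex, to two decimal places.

0.17

OR_MH = Σ(aᵢdᵢ/nᵢ) / Σ(bᵢcᵢ/nᵢ), where nᵢ is the stratum total.
Stratum 1 (Women): n = 145; a·d/n = 4·61/145 = 1.6828; b·c/n = 66·14/145 = 6.3724
Stratum 2 (Men): n = 215; a·d/n = 15·47/215 = 3.2791; b·c/n = 109·44/215 = 22.3070
OR_MH = (1.6828 + 3.2791) / (6.3724 + 22.3070) = 4.9618 / 28.6794 = 0.17301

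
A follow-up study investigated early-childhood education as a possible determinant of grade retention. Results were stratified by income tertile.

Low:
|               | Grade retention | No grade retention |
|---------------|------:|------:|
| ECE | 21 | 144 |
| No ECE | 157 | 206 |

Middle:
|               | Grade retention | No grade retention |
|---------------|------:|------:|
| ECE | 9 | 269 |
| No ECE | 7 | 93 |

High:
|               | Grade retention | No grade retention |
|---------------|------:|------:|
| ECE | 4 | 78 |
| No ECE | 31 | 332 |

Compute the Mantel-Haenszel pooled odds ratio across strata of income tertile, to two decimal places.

OR_MH = Σ(aᵢdᵢ/nᵢ) / Σ(bᵢcᵢ/nᵢ), where nᵢ is the stratum total.
Stratum 1 (Low): n = 528; a·d/n = 21·206/528 = 8.1932; b·c/n = 144·157/528 = 42.8182
Stratum 2 (Middle): n = 378; a·d/n = 9·93/378 = 2.2143; b·c/n = 269·7/378 = 4.9815
Stratum 3 (High): n = 445; a·d/n = 4·332/445 = 2.9843; b·c/n = 78·31/445 = 5.4337
OR_MH = (8.1932 + 2.2143 + 2.9843) / (42.8182 + 4.9815 + 5.4337) = 13.3917 / 53.2334 = 0.25157

0.25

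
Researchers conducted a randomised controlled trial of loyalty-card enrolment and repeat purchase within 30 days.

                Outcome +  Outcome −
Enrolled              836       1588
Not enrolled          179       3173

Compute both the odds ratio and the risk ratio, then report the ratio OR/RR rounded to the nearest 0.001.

Cells: a = 836, b = 1588, c = 179, d = 3173.
OR = (836·3173)/(1588·179) = 2652628/284252 = 9.33196
Risk in exposed = 836/2424 = 0.34488; risk in unexposed = 179/3352 = 0.05340; RR = 6.45840
OR/RR = 9.33196 / 6.45840 = 1.44493
The outcome is not rare, so the OR lies further from 1 than the RR.

1.445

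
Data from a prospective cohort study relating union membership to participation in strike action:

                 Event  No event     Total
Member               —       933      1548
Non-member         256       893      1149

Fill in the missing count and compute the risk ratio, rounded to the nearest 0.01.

1.78

The missing cell is in the exposed row: 1548 − 933 = 615.
So a = 615, b = 933, c = 256, d = 893.
RR = [a/(a+b)] / [c/(c+d)] = (615/1548) / (256/1149) = 0.39729/0.22280 = 1.78313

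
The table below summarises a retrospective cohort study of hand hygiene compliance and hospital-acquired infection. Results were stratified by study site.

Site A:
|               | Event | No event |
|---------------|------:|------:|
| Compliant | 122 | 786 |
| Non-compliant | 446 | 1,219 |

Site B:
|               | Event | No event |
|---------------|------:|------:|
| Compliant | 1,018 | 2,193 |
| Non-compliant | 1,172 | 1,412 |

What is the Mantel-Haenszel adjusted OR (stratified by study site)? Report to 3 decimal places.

OR_MH = Σ(aᵢdᵢ/nᵢ) / Σ(bᵢcᵢ/nᵢ), where nᵢ is the stratum total.
Stratum 1 (Site A): n = 2573; a·d/n = 122·1219/2573 = 57.7995; b·c/n = 786·446/2573 = 136.2441
Stratum 2 (Site B): n = 5795; a·d/n = 1018·1412/5795 = 248.0442; b·c/n = 2193·1172/5795 = 443.5196
OR_MH = (57.7995 + 248.0442) / (136.2441 + 443.5196) = 305.8436 / 579.7637 = 0.52753

0.528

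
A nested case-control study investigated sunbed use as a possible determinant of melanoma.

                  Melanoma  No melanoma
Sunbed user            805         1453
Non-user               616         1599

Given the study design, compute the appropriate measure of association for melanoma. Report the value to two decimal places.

Cells: a = 805, b = 1453, c = 616, d = 1599.
This is a nested case-control study: participants were sampled on outcome status, so risks in the source population cannot be estimated directly — relative risk is not valid here. The odds ratio is the appropriate measure.
OR = (a·d)/(b·c) = (805 × 1599) / (1453 × 616) = 1287195 / 895048 = 1.43813

1.44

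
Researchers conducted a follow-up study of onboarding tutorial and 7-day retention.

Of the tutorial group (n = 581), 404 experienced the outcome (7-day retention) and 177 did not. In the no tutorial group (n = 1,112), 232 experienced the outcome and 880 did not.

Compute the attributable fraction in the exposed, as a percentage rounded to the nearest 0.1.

70.0

From the description: a = 404, b = 177, c = 232, d = 880.
Risk in exposed = 404/581 = 0.69535; risk in unexposed = 232/1112 = 0.20863.
RR = 0.69535/0.20863 = 3.33290
AR% = (RR − 1)/RR × 100 = (3.33290 − 1)/3.33290 × 100 = 69.9961%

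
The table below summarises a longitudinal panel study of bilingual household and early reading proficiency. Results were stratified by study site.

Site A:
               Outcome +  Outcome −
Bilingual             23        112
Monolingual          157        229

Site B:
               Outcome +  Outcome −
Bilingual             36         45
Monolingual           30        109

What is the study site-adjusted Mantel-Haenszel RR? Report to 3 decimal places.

RR_MH = Σ(aᵢ·n₀ᵢ/nᵢ) / Σ(cᵢ·n₁ᵢ/nᵢ), with n₁ᵢ = aᵢ+bᵢ (exposed), n₀ᵢ = cᵢ+dᵢ (unexposed), nᵢ = n₁ᵢ+n₀ᵢ.
Stratum 1 (Site A): n₁ = 135, n₀ = 386, n = 521; a·n₀/n = 23·386/521 = 17.0403; c·n₁/n = 157·135/521 = 40.6814
Stratum 2 (Site B): n₁ = 81, n₀ = 139, n = 220; a·n₀/n = 36·139/220 = 22.7455; c·n₁/n = 30·81/220 = 11.0455
RR_MH = (17.0403 + 22.7455) / (40.6814 + 11.0455) = 39.7858 / 51.7268 = 0.76915

0.769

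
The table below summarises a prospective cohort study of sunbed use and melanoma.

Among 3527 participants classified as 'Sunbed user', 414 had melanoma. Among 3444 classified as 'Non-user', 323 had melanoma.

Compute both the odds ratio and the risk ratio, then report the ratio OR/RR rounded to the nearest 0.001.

From the description: a = 414, b = 3113, c = 323, d = 3121.
OR = (414·3121)/(3113·323) = 1292094/1005499 = 1.28503
Risk in exposed = 414/3527 = 0.11738; risk in unexposed = 323/3444 = 0.09379; RR = 1.25157
OR/RR = 1.28503 / 1.25157 = 1.02673
The outcome is not rare, so the OR lies further from 1 than the RR.

1.027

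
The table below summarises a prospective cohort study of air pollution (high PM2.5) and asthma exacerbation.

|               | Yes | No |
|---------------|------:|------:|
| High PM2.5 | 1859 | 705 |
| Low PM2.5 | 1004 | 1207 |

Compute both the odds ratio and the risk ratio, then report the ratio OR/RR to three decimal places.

Cells: a = 1859, b = 705, c = 1004, d = 1207.
OR = (1859·1207)/(705·1004) = 2243813/707820 = 3.17003
Risk in exposed = 1859/2564 = 0.72504; risk in unexposed = 1004/2211 = 0.45409; RR = 1.59667
OR/RR = 3.17003 / 1.59667 = 1.98540
The outcome is not rare, so the OR lies further from 1 than the RR.

1.985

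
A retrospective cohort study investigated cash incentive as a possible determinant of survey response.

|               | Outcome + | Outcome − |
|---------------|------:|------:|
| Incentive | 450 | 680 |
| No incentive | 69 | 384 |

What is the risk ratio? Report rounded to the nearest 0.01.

2.61

Cells: a = 450, b = 680, c = 69, d = 384.
Risk in exposed = 450/1130 = 0.39823; risk in unexposed = 69/453 = 0.15232.
RR = 0.39823 / 0.15232 = 2.61447
The risk among the exposed is 2.61 times that among the unexposed.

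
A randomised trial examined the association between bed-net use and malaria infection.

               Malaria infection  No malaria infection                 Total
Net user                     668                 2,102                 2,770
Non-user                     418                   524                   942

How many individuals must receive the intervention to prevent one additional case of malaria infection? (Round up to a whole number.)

Risk in treated group = 668/2770 = 0.24116; risk in control = 418/942 = 0.44374.
Absolute risk reduction = 0.44374 − 0.24116 = 0.20258
NNT = 1 / ARR = 1 / 0.20258 = 4.936 → round up → 5

5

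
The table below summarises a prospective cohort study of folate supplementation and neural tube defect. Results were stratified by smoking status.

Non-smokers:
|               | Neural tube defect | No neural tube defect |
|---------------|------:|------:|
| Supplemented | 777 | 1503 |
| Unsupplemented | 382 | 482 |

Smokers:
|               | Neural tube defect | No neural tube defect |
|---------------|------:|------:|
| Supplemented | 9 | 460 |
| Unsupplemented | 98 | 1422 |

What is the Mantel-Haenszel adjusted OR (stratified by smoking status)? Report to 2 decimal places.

0.61

OR_MH = Σ(aᵢdᵢ/nᵢ) / Σ(bᵢcᵢ/nᵢ), where nᵢ is the stratum total.
Stratum 1 (Non-smokers): n = 3144; a·d/n = 777·482/3144 = 119.1202; b·c/n = 1503·382/3144 = 182.6164
Stratum 2 (Smokers): n = 1989; a·d/n = 9·1422/1989 = 6.4344; b·c/n = 460·98/1989 = 22.6647
OR_MH = (119.1202 + 6.4344) / (182.6164 + 22.6647) = 125.5546 / 205.2811 = 0.61162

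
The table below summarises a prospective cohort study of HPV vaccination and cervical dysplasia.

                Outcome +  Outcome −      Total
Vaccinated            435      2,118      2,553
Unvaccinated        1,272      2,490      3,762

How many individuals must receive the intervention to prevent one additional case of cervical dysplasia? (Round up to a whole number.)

6

Risk in treated group = 435/2553 = 0.17039; risk in control = 1272/3762 = 0.33812.
Absolute risk reduction = 0.33812 − 0.17039 = 0.16773
NNT = 1 / ARR = 1 / 0.16773 = 5.962 → round up → 6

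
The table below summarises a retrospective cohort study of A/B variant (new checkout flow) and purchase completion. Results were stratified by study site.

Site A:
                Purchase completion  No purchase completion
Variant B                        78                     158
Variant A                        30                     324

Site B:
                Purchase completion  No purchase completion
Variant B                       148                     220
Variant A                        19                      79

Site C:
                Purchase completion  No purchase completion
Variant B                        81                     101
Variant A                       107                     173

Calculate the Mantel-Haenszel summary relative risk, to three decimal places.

RR_MH = Σ(aᵢ·n₀ᵢ/nᵢ) / Σ(cᵢ·n₁ᵢ/nᵢ), with n₁ᵢ = aᵢ+bᵢ (exposed), n₀ᵢ = cᵢ+dᵢ (unexposed), nᵢ = n₁ᵢ+n₀ᵢ.
Stratum 1 (Site A): n₁ = 236, n₀ = 354, n = 590; a·n₀/n = 78·354/590 = 46.8000; c·n₁/n = 30·236/590 = 12.0000
Stratum 2 (Site B): n₁ = 368, n₀ = 98, n = 466; a·n₀/n = 148·98/466 = 31.1245; c·n₁/n = 19·368/466 = 15.0043
Stratum 3 (Site C): n₁ = 182, n₀ = 280, n = 462; a·n₀/n = 81·280/462 = 49.0909; c·n₁/n = 107·182/462 = 42.1515
RR_MH = (46.8000 + 31.1245 + 49.0909) / (12.0000 + 15.0043 + 42.1515) = 127.0154 / 69.1558 = 1.83666

1.837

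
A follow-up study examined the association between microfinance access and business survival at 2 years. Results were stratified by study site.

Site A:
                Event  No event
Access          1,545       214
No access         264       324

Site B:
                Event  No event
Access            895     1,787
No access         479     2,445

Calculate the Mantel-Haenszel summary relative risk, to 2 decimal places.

RR_MH = Σ(aᵢ·n₀ᵢ/nᵢ) / Σ(cᵢ·n₁ᵢ/nᵢ), with n₁ᵢ = aᵢ+bᵢ (exposed), n₀ᵢ = cᵢ+dᵢ (unexposed), nᵢ = n₁ᵢ+n₀ᵢ.
Stratum 1 (Site A): n₁ = 1759, n₀ = 588, n = 2347; a·n₀/n = 1545·588/2347 = 387.0729; c·n₁/n = 264·1759/2347 = 197.8594
Stratum 2 (Site B): n₁ = 2682, n₀ = 2924, n = 5606; a·n₀/n = 895·2924/5606 = 466.8177; c·n₁/n = 479·2682/5606 = 229.1613
RR_MH = (387.0729 + 466.8177) / (197.8594 + 229.1613) = 853.8906 / 427.0207 = 1.99965

2.00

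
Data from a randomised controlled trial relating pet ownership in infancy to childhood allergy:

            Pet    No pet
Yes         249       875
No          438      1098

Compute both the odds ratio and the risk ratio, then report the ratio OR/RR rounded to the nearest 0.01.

0.87

Reading the table with exposure as columns: a = 249 (Pet, case), b = 438 (Pet, non-case), c = 875 (No pet, case), d = 1098.
OR = (249·1098)/(438·875) = 273402/383250 = 0.71338
Risk in exposed = 249/687 = 0.36245; risk in unexposed = 875/1973 = 0.44349; RR = 0.81726
OR/RR = 0.71338 / 0.81726 = 0.87289
The outcome is not rare, so the OR lies further from 1 than the RR.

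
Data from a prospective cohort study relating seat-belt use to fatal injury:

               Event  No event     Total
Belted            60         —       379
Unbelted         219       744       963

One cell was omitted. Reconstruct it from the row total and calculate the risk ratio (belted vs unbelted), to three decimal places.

0.696

The missing cell is in the exposed row: 379 − 60 = 319.
So a = 60, b = 319, c = 219, d = 744.
RR = [a/(a+b)] / [c/(c+d)] = (60/379) / (219/963) = 0.15831/0.22741 = 0.69614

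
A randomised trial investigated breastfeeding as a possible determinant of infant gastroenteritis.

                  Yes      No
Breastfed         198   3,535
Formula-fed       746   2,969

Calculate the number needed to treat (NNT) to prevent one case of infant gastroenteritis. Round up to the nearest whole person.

Risk in treated group = 198/3733 = 0.05304; risk in control = 746/3715 = 0.20081.
Absolute risk reduction = 0.20081 − 0.05304 = 0.14777
NNT = 1 / ARR = 1 / 0.14777 = 6.767 → round up → 7

7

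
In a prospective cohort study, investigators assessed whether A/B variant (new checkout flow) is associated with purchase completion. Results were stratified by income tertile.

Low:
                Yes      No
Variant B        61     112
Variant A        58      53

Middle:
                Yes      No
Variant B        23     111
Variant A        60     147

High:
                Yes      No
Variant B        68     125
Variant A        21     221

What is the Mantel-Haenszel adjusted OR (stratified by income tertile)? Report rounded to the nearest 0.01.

1.15

OR_MH = Σ(aᵢdᵢ/nᵢ) / Σ(bᵢcᵢ/nᵢ), where nᵢ is the stratum total.
Stratum 1 (Low): n = 284; a·d/n = 61·53/284 = 11.3838; b·c/n = 112·58/284 = 22.8732
Stratum 2 (Middle): n = 341; a·d/n = 23·147/341 = 9.9150; b·c/n = 111·60/341 = 19.5308
Stratum 3 (High): n = 435; a·d/n = 68·221/435 = 34.5471; b·c/n = 125·21/435 = 6.0345
OR_MH = (11.3838 + 9.9150 + 34.5471) / (22.8732 + 19.5308 + 6.0345) = 55.8459 / 48.4385 = 1.15292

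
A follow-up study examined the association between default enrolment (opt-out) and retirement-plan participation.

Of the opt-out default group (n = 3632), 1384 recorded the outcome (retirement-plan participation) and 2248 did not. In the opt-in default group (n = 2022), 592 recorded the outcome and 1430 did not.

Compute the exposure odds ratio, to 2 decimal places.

1.49

From the description: a = 1384, b = 2248, c = 592, d = 1430.
OR = (a·d)/(b·c) = (1384 × 1430) / (2248 × 592) = 1979120 / 1330816 = 1.48715
The odds of retirement-plan participation are about 1.49 times as high in the opt-out default group.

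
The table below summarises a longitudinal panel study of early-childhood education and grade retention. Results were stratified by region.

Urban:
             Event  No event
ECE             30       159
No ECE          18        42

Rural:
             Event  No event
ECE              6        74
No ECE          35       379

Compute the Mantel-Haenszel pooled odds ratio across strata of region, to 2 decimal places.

OR_MH = Σ(aᵢdᵢ/nᵢ) / Σ(bᵢcᵢ/nᵢ), where nᵢ is the stratum total.
Stratum 1 (Urban): n = 249; a·d/n = 30·42/249 = 5.0602; b·c/n = 159·18/249 = 11.4940
Stratum 2 (Rural): n = 494; a·d/n = 6·379/494 = 4.6032; b·c/n = 74·35/494 = 5.2429
OR_MH = (5.0602 + 4.6032) / (11.4940 + 5.2429) = 9.6635 / 16.7369 = 0.57738

0.58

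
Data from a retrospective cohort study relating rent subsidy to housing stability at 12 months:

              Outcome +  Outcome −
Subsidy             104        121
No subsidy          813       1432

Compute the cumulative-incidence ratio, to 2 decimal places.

1.28

Cells: a = 104, b = 121, c = 813, d = 1432.
Risk in exposed = 104/225 = 0.46222; risk in unexposed = 813/2245 = 0.36214.
RR = 0.46222 / 0.36214 = 1.27637
The risk among the exposed is 1.28 times that among the unexposed.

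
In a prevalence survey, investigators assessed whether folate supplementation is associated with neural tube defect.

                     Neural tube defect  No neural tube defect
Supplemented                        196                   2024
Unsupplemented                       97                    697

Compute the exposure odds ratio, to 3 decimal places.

Cells: a = 196, b = 2024, c = 97, d = 697.
OR = (a·d)/(b·c) = (196 × 697) / (2024 × 97) = 136612 / 196328 = 0.69584
Exposure is associated with lower odds of neural tube defect (OR = 0.70 < 1).

0.696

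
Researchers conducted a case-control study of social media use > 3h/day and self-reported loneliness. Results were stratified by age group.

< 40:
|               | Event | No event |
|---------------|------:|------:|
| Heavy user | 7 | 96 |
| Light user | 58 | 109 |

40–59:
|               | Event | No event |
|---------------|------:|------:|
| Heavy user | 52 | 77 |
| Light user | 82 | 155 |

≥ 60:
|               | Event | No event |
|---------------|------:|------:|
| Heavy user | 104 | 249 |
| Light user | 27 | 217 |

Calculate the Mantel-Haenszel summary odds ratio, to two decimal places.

1.28

OR_MH = Σ(aᵢdᵢ/nᵢ) / Σ(bᵢcᵢ/nᵢ), where nᵢ is the stratum total.
Stratum 1 (< 40): n = 270; a·d/n = 7·109/270 = 2.8259; b·c/n = 96·58/270 = 20.6222
Stratum 2 (40–59): n = 366; a·d/n = 52·155/366 = 22.0219; b·c/n = 77·82/366 = 17.2514
Stratum 3 (≥ 60): n = 597; a·d/n = 104·217/597 = 37.8023; b·c/n = 249·27/597 = 11.2613
OR_MH = (2.8259 + 22.0219 + 37.8023) / (20.6222 + 17.2514 + 11.2613) = 62.6501 / 49.1349 = 1.27506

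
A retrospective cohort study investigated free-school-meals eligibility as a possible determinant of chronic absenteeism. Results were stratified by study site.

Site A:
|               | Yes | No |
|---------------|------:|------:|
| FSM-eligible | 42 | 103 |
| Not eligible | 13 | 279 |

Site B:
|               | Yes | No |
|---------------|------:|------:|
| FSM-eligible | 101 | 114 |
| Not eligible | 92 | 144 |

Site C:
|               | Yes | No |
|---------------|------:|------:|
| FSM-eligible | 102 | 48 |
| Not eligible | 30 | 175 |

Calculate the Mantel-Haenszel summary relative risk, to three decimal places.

RR_MH = Σ(aᵢ·n₀ᵢ/nᵢ) / Σ(cᵢ·n₁ᵢ/nᵢ), with n₁ᵢ = aᵢ+bᵢ (exposed), n₀ᵢ = cᵢ+dᵢ (unexposed), nᵢ = n₁ᵢ+n₀ᵢ.
Stratum 1 (Site A): n₁ = 145, n₀ = 292, n = 437; a·n₀/n = 42·292/437 = 28.0641; c·n₁/n = 13·145/437 = 4.3135
Stratum 2 (Site B): n₁ = 215, n₀ = 236, n = 451; a·n₀/n = 101·236/451 = 52.8514; c·n₁/n = 92·215/451 = 43.8581
Stratum 3 (Site C): n₁ = 150, n₀ = 205, n = 355; a·n₀/n = 102·205/355 = 58.9014; c·n₁/n = 30·150/355 = 12.6761
RR_MH = (28.0641 + 52.8514 + 58.9014) / (4.3135 + 43.8581 + 12.6761) = 139.8169 / 60.8477 = 2.29782

2.298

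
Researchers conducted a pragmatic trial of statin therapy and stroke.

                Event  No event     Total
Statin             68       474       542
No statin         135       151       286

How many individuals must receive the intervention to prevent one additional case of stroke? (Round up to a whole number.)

3

Risk in treated group = 68/542 = 0.12546; risk in control = 135/286 = 0.47203.
Absolute risk reduction = 0.47203 − 0.12546 = 0.34657
NNT = 1 / ARR = 1 / 0.34657 = 2.885 → round up → 3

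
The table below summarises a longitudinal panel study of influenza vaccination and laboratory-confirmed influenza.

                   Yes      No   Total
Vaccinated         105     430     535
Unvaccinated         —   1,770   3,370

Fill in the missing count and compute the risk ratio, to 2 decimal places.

The missing cell is in the unexposed row: 3370 − 1770 = 1600.
So a = 105, b = 430, c = 1600, d = 1770.
RR = [a/(a+b)] / [c/(c+d)] = (105/535) / (1600/3370) = 0.19626/0.47478 = 0.41338

0.41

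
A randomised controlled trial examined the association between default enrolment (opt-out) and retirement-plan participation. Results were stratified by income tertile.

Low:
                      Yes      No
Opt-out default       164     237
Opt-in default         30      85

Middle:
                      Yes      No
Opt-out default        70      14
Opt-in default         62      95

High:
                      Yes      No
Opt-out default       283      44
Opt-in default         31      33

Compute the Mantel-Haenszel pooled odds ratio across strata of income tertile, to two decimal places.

OR_MH = Σ(aᵢdᵢ/nᵢ) / Σ(bᵢcᵢ/nᵢ), where nᵢ is the stratum total.
Stratum 1 (Low): n = 516; a·d/n = 164·85/516 = 27.0155; b·c/n = 237·30/516 = 13.7791
Stratum 2 (Middle): n = 241; a·d/n = 70·95/241 = 27.5934; b·c/n = 14·62/241 = 3.6017
Stratum 3 (High): n = 391; a·d/n = 283·33/391 = 23.8849; b·c/n = 44·31/391 = 3.4885
OR_MH = (27.0155 + 27.5934 + 23.8849) / (13.7791 + 3.6017 + 3.4885) = 78.4938 / 20.8692 = 3.76122

3.76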